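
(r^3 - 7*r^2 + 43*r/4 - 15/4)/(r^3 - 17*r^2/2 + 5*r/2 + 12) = (2*r^2 - 11*r + 5)/(2*(r^2 - 7*r - 8))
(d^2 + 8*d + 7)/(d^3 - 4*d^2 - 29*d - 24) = (d + 7)/(d^2 - 5*d - 24)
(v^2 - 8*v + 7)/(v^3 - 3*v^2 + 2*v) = (v - 7)/(v*(v - 2))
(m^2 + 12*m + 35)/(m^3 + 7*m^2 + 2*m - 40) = (m + 7)/(m^2 + 2*m - 8)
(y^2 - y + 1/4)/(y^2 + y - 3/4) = (2*y - 1)/(2*y + 3)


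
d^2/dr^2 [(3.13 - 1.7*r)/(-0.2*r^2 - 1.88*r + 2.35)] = ((0.4*r + 1.88)*(0.8*r + 3.76)*(1.7*r - 3.13) - (2.04*r + 5.14)*(0.2*r^2 + 1.88*r - 2.35))/(0.2*r^2 + 1.88*r - 2.35)^3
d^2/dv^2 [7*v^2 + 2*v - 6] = 14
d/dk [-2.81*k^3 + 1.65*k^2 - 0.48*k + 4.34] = -8.43*k^2 + 3.3*k - 0.48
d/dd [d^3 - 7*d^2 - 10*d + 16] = 3*d^2 - 14*d - 10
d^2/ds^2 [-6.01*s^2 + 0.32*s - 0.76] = -12.0200000000000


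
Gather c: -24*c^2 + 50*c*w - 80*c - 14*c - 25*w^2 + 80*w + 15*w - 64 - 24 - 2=-24*c^2 + c*(50*w - 94) - 25*w^2 + 95*w - 90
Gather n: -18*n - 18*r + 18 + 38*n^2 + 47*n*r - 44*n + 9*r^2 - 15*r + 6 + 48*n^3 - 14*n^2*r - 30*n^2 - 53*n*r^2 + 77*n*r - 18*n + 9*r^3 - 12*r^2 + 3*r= 48*n^3 + n^2*(8 - 14*r) + n*(-53*r^2 + 124*r - 80) + 9*r^3 - 3*r^2 - 30*r + 24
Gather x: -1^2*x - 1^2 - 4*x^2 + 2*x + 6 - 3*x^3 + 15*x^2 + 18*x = -3*x^3 + 11*x^2 + 19*x + 5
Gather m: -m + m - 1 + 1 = 0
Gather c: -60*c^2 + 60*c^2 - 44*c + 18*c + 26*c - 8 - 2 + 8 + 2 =0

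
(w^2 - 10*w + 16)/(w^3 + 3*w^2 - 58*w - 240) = (w - 2)/(w^2 + 11*w + 30)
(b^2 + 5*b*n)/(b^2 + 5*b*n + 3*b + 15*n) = b/(b + 3)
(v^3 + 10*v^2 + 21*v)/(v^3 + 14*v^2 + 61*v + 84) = v/(v + 4)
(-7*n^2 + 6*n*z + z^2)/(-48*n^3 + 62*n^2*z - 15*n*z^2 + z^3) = (7*n + z)/(48*n^2 - 14*n*z + z^2)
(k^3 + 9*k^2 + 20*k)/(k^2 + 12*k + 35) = k*(k + 4)/(k + 7)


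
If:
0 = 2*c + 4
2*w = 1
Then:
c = -2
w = 1/2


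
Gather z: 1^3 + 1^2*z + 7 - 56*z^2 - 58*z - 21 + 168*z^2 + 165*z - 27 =112*z^2 + 108*z - 40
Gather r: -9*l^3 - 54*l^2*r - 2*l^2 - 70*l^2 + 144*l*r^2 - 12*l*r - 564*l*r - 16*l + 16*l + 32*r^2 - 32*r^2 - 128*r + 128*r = -9*l^3 - 72*l^2 + 144*l*r^2 + r*(-54*l^2 - 576*l)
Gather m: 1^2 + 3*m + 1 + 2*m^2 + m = 2*m^2 + 4*m + 2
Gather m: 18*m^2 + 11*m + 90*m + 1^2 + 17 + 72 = 18*m^2 + 101*m + 90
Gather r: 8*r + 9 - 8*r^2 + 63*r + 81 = -8*r^2 + 71*r + 90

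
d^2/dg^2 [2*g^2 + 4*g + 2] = 4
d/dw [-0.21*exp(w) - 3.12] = -0.21*exp(w)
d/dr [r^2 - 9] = 2*r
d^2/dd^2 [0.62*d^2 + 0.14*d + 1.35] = 1.24000000000000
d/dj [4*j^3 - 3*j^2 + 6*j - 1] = 12*j^2 - 6*j + 6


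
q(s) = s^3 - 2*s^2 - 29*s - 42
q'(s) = 3*s^2 - 4*s - 29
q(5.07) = -110.12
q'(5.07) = 27.83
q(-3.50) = -7.88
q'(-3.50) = 21.75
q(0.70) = -62.94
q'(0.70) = -30.33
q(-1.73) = -2.99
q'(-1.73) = -13.10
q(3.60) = -125.66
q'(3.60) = -4.52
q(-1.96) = -0.37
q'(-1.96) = -9.64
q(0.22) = -48.47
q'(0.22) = -29.73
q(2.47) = -110.76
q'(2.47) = -20.58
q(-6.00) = -156.00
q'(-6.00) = 103.00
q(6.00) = -72.00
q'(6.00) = 55.00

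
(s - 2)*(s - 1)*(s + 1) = s^3 - 2*s^2 - s + 2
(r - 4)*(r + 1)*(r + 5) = r^3 + 2*r^2 - 19*r - 20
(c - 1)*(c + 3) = c^2 + 2*c - 3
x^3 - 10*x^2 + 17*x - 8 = (x - 8)*(x - 1)^2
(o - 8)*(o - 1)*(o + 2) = o^3 - 7*o^2 - 10*o + 16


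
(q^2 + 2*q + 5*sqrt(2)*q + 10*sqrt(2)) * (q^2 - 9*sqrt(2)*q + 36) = q^4 - 4*sqrt(2)*q^3 + 2*q^3 - 54*q^2 - 8*sqrt(2)*q^2 - 108*q + 180*sqrt(2)*q + 360*sqrt(2)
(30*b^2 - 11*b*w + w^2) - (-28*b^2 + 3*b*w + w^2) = 58*b^2 - 14*b*w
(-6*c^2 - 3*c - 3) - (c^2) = -7*c^2 - 3*c - 3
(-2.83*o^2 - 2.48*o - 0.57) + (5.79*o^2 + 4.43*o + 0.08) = 2.96*o^2 + 1.95*o - 0.49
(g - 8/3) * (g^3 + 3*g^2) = g^4 + g^3/3 - 8*g^2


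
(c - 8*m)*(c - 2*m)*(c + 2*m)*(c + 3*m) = c^4 - 5*c^3*m - 28*c^2*m^2 + 20*c*m^3 + 96*m^4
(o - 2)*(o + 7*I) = o^2 - 2*o + 7*I*o - 14*I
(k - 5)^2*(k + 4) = k^3 - 6*k^2 - 15*k + 100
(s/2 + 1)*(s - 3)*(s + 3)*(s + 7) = s^4/2 + 9*s^3/2 + 5*s^2/2 - 81*s/2 - 63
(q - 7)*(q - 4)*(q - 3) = q^3 - 14*q^2 + 61*q - 84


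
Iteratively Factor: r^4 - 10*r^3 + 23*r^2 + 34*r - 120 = (r - 5)*(r^3 - 5*r^2 - 2*r + 24) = (r - 5)*(r - 3)*(r^2 - 2*r - 8) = (r - 5)*(r - 4)*(r - 3)*(r + 2)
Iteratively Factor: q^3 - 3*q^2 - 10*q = (q)*(q^2 - 3*q - 10) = q*(q + 2)*(q - 5)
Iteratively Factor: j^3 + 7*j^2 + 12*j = (j)*(j^2 + 7*j + 12) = j*(j + 3)*(j + 4)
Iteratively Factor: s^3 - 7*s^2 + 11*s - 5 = (s - 1)*(s^2 - 6*s + 5) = (s - 1)^2*(s - 5)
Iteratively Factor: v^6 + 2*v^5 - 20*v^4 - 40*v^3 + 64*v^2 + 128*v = (v + 4)*(v^5 - 2*v^4 - 12*v^3 + 8*v^2 + 32*v) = (v + 2)*(v + 4)*(v^4 - 4*v^3 - 4*v^2 + 16*v) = (v - 2)*(v + 2)*(v + 4)*(v^3 - 2*v^2 - 8*v) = (v - 4)*(v - 2)*(v + 2)*(v + 4)*(v^2 + 2*v) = (v - 4)*(v - 2)*(v + 2)^2*(v + 4)*(v)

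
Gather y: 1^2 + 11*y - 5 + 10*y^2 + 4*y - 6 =10*y^2 + 15*y - 10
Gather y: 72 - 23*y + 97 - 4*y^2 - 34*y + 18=-4*y^2 - 57*y + 187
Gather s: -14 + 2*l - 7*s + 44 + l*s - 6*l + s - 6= -4*l + s*(l - 6) + 24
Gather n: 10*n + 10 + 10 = 10*n + 20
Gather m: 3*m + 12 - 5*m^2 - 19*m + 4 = -5*m^2 - 16*m + 16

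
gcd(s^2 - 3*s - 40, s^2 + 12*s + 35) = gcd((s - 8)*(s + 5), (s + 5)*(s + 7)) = s + 5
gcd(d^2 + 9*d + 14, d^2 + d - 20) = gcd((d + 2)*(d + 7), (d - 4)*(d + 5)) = 1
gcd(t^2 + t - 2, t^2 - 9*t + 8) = t - 1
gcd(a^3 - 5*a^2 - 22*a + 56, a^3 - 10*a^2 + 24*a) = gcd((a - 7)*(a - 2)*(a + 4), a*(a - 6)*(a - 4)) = 1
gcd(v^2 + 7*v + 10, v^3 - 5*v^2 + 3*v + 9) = 1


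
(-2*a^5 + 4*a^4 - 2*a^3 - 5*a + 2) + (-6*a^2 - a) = -2*a^5 + 4*a^4 - 2*a^3 - 6*a^2 - 6*a + 2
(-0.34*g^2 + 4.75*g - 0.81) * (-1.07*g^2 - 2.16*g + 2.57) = 0.3638*g^4 - 4.3481*g^3 - 10.2671*g^2 + 13.9571*g - 2.0817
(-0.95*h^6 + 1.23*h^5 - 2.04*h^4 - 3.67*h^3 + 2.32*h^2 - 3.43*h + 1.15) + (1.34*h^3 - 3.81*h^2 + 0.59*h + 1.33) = -0.95*h^6 + 1.23*h^5 - 2.04*h^4 - 2.33*h^3 - 1.49*h^2 - 2.84*h + 2.48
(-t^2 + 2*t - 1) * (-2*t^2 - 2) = 2*t^4 - 4*t^3 + 4*t^2 - 4*t + 2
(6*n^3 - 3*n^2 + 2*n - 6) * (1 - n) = -6*n^4 + 9*n^3 - 5*n^2 + 8*n - 6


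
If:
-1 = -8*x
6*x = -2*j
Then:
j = -3/8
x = 1/8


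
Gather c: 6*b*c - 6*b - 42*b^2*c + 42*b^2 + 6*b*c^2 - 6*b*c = -42*b^2*c + 42*b^2 + 6*b*c^2 - 6*b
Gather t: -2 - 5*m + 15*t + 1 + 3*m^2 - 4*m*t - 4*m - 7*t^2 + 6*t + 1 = 3*m^2 - 9*m - 7*t^2 + t*(21 - 4*m)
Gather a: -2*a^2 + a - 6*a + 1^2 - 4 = -2*a^2 - 5*a - 3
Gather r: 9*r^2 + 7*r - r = 9*r^2 + 6*r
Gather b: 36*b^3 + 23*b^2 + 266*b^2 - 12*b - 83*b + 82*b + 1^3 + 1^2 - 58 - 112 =36*b^3 + 289*b^2 - 13*b - 168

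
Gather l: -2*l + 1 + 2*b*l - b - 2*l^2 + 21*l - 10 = -b - 2*l^2 + l*(2*b + 19) - 9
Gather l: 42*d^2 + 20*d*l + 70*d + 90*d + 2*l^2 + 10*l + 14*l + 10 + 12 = 42*d^2 + 160*d + 2*l^2 + l*(20*d + 24) + 22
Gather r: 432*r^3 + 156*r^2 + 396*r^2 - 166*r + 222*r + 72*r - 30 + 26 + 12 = 432*r^3 + 552*r^2 + 128*r + 8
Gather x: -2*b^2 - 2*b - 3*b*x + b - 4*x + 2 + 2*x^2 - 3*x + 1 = -2*b^2 - b + 2*x^2 + x*(-3*b - 7) + 3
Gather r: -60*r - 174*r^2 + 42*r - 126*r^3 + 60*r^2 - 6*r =-126*r^3 - 114*r^2 - 24*r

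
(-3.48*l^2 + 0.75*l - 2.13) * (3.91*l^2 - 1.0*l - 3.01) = -13.6068*l^4 + 6.4125*l^3 + 1.3965*l^2 - 0.1275*l + 6.4113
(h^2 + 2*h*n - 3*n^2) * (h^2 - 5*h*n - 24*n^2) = h^4 - 3*h^3*n - 37*h^2*n^2 - 33*h*n^3 + 72*n^4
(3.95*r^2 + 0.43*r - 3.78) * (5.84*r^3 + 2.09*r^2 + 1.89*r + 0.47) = 23.068*r^5 + 10.7667*r^4 - 13.711*r^3 - 5.231*r^2 - 6.9421*r - 1.7766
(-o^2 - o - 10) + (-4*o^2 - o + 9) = -5*o^2 - 2*o - 1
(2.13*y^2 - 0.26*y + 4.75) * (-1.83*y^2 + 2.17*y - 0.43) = -3.8979*y^4 + 5.0979*y^3 - 10.1726*y^2 + 10.4193*y - 2.0425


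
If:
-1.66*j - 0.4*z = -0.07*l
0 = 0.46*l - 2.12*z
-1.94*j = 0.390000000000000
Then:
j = -0.20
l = 19.87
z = 4.31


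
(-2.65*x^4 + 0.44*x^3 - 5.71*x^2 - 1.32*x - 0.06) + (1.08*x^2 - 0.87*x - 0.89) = -2.65*x^4 + 0.44*x^3 - 4.63*x^2 - 2.19*x - 0.95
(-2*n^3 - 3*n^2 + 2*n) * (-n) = 2*n^4 + 3*n^3 - 2*n^2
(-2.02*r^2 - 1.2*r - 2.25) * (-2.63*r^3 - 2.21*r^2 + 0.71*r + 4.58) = 5.3126*r^5 + 7.6202*r^4 + 7.1353*r^3 - 5.1311*r^2 - 7.0935*r - 10.305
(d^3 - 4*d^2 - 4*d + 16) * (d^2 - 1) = d^5 - 4*d^4 - 5*d^3 + 20*d^2 + 4*d - 16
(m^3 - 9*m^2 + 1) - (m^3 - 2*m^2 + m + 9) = -7*m^2 - m - 8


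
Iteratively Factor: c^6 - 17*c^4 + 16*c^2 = (c - 1)*(c^5 + c^4 - 16*c^3 - 16*c^2) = c*(c - 1)*(c^4 + c^3 - 16*c^2 - 16*c) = c*(c - 1)*(c + 1)*(c^3 - 16*c) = c*(c - 1)*(c + 1)*(c + 4)*(c^2 - 4*c) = c*(c - 4)*(c - 1)*(c + 1)*(c + 4)*(c)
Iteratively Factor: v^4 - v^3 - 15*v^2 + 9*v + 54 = (v - 3)*(v^3 + 2*v^2 - 9*v - 18) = (v - 3)^2*(v^2 + 5*v + 6) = (v - 3)^2*(v + 2)*(v + 3)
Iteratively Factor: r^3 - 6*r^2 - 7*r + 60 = (r - 5)*(r^2 - r - 12) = (r - 5)*(r - 4)*(r + 3)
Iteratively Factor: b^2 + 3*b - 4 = (b - 1)*(b + 4)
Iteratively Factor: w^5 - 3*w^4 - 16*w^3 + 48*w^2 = (w - 3)*(w^4 - 16*w^2) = (w - 4)*(w - 3)*(w^3 + 4*w^2) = w*(w - 4)*(w - 3)*(w^2 + 4*w) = w^2*(w - 4)*(w - 3)*(w + 4)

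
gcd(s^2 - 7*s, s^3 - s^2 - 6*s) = s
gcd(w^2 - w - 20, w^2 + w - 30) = w - 5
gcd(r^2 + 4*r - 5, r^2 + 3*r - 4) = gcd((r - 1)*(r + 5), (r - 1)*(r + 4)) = r - 1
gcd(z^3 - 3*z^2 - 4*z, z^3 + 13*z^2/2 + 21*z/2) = z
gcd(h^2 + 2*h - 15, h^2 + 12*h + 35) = h + 5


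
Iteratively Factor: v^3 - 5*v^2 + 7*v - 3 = (v - 1)*(v^2 - 4*v + 3) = (v - 1)^2*(v - 3)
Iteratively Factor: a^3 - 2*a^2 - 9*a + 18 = (a + 3)*(a^2 - 5*a + 6) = (a - 3)*(a + 3)*(a - 2)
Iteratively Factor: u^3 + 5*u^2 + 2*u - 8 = (u + 4)*(u^2 + u - 2) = (u + 2)*(u + 4)*(u - 1)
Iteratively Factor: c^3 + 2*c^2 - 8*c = (c - 2)*(c^2 + 4*c) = (c - 2)*(c + 4)*(c)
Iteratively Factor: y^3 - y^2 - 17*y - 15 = (y + 3)*(y^2 - 4*y - 5) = (y - 5)*(y + 3)*(y + 1)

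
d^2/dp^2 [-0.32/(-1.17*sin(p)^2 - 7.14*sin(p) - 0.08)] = (-1.752192*sin(p)^4 - 8.019648*sin(p)^3 - 13.565376*sin(p)^2 + 16.22208*sin(p) + 32.56704)/(1.17*sin(p)^2 + 7.14*sin(p) + 0.08)^3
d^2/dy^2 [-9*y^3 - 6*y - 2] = -54*y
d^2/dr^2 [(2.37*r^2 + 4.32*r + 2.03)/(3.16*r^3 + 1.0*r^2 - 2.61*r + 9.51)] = (47.331744*r^6 + 258.826752*r^5 + 442.437288*r^4 - 802.204624*r^3 - 1781.382912*r^2 - 644.317488*r + 632.186904)/(31.554496*r^9 + 29.9568*r^8 - 68.707248*r^7 + 236.403568*r^6 + 237.058308*r^5 - 421.641756*r^4 + 690.665967*r^3 + 465.669513*r^2 - 708.145983*r + 860.085351)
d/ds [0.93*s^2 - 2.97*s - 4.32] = 1.86*s - 2.97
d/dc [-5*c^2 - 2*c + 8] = -10*c - 2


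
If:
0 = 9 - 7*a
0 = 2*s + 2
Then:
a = 9/7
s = -1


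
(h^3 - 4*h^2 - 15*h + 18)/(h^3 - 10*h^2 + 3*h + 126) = (h - 1)/(h - 7)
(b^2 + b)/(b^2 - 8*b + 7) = b*(b + 1)/(b^2 - 8*b + 7)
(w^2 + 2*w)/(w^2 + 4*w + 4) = w/(w + 2)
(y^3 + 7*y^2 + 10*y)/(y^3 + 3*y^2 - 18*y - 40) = y/(y - 4)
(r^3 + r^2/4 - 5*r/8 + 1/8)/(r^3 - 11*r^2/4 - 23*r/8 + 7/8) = (2*r - 1)/(2*r - 7)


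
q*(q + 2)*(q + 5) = q^3 + 7*q^2 + 10*q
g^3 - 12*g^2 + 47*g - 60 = (g - 5)*(g - 4)*(g - 3)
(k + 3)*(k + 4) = k^2 + 7*k + 12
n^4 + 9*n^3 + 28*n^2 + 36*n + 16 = (n + 1)*(n + 2)^2*(n + 4)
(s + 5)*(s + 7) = s^2 + 12*s + 35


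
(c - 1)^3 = c^3 - 3*c^2 + 3*c - 1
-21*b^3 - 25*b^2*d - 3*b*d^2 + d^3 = (-7*b + d)*(b + d)*(3*b + d)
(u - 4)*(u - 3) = u^2 - 7*u + 12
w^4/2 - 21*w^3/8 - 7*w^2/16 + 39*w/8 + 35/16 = (w/2 + 1/2)*(w - 5)*(w - 7/4)*(w + 1/2)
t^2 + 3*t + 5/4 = (t + 1/2)*(t + 5/2)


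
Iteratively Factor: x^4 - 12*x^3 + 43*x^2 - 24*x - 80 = (x - 4)*(x^3 - 8*x^2 + 11*x + 20) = (x - 4)*(x + 1)*(x^2 - 9*x + 20) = (x - 4)^2*(x + 1)*(x - 5)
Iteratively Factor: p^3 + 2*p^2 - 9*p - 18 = (p - 3)*(p^2 + 5*p + 6) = (p - 3)*(p + 3)*(p + 2)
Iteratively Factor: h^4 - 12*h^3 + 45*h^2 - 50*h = (h - 5)*(h^3 - 7*h^2 + 10*h) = h*(h - 5)*(h^2 - 7*h + 10) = h*(h - 5)^2*(h - 2)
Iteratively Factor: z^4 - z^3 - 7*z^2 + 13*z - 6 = (z - 1)*(z^3 - 7*z + 6) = (z - 1)*(z + 3)*(z^2 - 3*z + 2) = (z - 1)^2*(z + 3)*(z - 2)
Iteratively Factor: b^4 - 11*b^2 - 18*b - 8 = (b + 2)*(b^3 - 2*b^2 - 7*b - 4) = (b + 1)*(b + 2)*(b^2 - 3*b - 4) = (b - 4)*(b + 1)*(b + 2)*(b + 1)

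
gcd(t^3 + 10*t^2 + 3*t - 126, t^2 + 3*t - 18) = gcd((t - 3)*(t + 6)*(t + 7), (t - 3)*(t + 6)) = t^2 + 3*t - 18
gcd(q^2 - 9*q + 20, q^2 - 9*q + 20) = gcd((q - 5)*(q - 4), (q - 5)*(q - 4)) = q^2 - 9*q + 20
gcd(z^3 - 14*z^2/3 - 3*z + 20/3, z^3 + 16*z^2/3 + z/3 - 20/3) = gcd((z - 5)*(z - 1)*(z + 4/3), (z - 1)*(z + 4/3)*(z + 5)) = z^2 + z/3 - 4/3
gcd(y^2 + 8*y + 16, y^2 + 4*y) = y + 4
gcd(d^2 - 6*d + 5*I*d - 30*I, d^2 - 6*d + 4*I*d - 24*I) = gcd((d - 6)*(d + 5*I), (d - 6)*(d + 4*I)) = d - 6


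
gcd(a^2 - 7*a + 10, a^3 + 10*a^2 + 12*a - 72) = a - 2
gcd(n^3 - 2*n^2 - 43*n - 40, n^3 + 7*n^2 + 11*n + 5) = n^2 + 6*n + 5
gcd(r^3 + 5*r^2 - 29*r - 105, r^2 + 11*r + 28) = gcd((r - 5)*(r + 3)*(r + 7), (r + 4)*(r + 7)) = r + 7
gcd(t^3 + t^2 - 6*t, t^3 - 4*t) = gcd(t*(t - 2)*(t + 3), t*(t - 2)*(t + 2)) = t^2 - 2*t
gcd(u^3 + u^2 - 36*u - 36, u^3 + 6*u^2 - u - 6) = u^2 + 7*u + 6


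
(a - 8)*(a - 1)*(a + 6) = a^3 - 3*a^2 - 46*a + 48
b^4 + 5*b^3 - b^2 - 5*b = b*(b - 1)*(b + 1)*(b + 5)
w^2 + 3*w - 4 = (w - 1)*(w + 4)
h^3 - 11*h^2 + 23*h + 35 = (h - 7)*(h - 5)*(h + 1)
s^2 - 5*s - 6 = (s - 6)*(s + 1)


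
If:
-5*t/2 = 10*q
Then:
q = -t/4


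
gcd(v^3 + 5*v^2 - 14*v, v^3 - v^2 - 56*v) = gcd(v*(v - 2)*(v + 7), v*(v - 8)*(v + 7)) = v^2 + 7*v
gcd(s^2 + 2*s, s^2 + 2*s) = s^2 + 2*s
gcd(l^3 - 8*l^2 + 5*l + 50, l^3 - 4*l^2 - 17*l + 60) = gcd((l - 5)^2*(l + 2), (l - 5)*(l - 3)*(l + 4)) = l - 5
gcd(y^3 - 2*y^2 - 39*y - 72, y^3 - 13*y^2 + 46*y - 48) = y - 8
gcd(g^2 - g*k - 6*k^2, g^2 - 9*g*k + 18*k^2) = g - 3*k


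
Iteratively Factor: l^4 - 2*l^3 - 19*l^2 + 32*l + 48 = (l - 4)*(l^3 + 2*l^2 - 11*l - 12) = (l - 4)*(l + 1)*(l^2 + l - 12) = (l - 4)*(l + 1)*(l + 4)*(l - 3)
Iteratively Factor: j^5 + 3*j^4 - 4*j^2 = (j + 2)*(j^4 + j^3 - 2*j^2) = j*(j + 2)*(j^3 + j^2 - 2*j) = j^2*(j + 2)*(j^2 + j - 2) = j^2*(j - 1)*(j + 2)*(j + 2)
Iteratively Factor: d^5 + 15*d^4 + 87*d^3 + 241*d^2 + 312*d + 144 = (d + 4)*(d^4 + 11*d^3 + 43*d^2 + 69*d + 36) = (d + 3)*(d + 4)*(d^3 + 8*d^2 + 19*d + 12) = (d + 3)^2*(d + 4)*(d^2 + 5*d + 4) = (d + 1)*(d + 3)^2*(d + 4)*(d + 4)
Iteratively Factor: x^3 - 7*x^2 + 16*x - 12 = (x - 2)*(x^2 - 5*x + 6) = (x - 3)*(x - 2)*(x - 2)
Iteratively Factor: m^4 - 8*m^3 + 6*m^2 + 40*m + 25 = (m - 5)*(m^3 - 3*m^2 - 9*m - 5) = (m - 5)*(m + 1)*(m^2 - 4*m - 5) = (m - 5)^2*(m + 1)*(m + 1)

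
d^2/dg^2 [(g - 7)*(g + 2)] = 2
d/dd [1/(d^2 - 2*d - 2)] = 2*(1 - d)/(-d^2 + 2*d + 2)^2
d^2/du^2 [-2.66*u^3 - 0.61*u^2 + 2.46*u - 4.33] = -15.96*u - 1.22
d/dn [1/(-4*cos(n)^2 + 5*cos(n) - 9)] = (5 - 8*cos(n))*sin(n)/(4*cos(n)^2 - 5*cos(n) + 9)^2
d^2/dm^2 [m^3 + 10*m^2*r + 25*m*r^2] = 6*m + 20*r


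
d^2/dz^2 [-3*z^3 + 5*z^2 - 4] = 10 - 18*z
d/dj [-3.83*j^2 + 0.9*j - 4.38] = 0.9 - 7.66*j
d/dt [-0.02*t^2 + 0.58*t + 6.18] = 0.58 - 0.04*t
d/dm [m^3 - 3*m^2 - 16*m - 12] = 3*m^2 - 6*m - 16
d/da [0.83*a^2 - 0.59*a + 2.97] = 1.66*a - 0.59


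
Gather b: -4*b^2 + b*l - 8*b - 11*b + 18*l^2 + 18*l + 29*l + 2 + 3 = -4*b^2 + b*(l - 19) + 18*l^2 + 47*l + 5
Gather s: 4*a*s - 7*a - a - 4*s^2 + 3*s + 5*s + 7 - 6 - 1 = -8*a - 4*s^2 + s*(4*a + 8)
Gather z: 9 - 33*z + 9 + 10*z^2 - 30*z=10*z^2 - 63*z + 18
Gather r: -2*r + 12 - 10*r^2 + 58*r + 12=-10*r^2 + 56*r + 24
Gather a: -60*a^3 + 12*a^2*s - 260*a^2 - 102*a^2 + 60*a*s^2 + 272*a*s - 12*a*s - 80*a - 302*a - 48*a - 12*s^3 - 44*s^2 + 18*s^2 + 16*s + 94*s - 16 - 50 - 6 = -60*a^3 + a^2*(12*s - 362) + a*(60*s^2 + 260*s - 430) - 12*s^3 - 26*s^2 + 110*s - 72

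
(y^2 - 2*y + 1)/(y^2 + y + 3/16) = 16*(y^2 - 2*y + 1)/(16*y^2 + 16*y + 3)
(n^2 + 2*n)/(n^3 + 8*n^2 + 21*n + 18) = n/(n^2 + 6*n + 9)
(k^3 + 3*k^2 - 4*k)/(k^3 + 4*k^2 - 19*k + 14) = k*(k + 4)/(k^2 + 5*k - 14)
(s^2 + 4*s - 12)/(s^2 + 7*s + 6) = (s - 2)/(s + 1)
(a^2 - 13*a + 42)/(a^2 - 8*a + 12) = (a - 7)/(a - 2)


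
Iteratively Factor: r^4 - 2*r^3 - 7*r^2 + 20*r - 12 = (r - 1)*(r^3 - r^2 - 8*r + 12) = (r - 2)*(r - 1)*(r^2 + r - 6) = (r - 2)^2*(r - 1)*(r + 3)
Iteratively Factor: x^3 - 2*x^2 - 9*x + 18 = (x - 2)*(x^2 - 9) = (x - 2)*(x + 3)*(x - 3)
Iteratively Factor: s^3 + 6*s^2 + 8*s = (s + 2)*(s^2 + 4*s) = (s + 2)*(s + 4)*(s)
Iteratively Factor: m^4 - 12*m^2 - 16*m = (m + 2)*(m^3 - 2*m^2 - 8*m) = (m - 4)*(m + 2)*(m^2 + 2*m) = m*(m - 4)*(m + 2)*(m + 2)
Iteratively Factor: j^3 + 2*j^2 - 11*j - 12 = (j + 4)*(j^2 - 2*j - 3) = (j + 1)*(j + 4)*(j - 3)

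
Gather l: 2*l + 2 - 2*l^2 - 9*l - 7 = -2*l^2 - 7*l - 5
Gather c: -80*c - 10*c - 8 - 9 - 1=-90*c - 18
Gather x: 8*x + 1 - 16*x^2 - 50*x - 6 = -16*x^2 - 42*x - 5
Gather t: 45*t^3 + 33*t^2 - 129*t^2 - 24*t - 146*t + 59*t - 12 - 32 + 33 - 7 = 45*t^3 - 96*t^2 - 111*t - 18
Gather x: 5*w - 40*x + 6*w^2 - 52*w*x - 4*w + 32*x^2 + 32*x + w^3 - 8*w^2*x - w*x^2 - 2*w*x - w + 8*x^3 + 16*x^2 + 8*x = w^3 + 6*w^2 + 8*x^3 + x^2*(48 - w) + x*(-8*w^2 - 54*w)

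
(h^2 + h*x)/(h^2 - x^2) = h/(h - x)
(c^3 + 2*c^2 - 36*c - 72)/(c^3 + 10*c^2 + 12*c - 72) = (c^2 - 4*c - 12)/(c^2 + 4*c - 12)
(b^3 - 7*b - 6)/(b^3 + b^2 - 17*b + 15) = (b^2 + 3*b + 2)/(b^2 + 4*b - 5)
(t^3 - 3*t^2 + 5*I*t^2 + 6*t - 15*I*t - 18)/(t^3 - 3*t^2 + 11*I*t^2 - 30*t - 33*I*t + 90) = (t - I)/(t + 5*I)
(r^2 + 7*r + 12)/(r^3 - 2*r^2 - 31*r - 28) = (r + 3)/(r^2 - 6*r - 7)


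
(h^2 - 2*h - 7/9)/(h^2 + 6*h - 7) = (h^2 - 2*h - 7/9)/(h^2 + 6*h - 7)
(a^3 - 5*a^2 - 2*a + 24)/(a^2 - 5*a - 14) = (a^2 - 7*a + 12)/(a - 7)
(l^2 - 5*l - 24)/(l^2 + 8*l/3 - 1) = 3*(l - 8)/(3*l - 1)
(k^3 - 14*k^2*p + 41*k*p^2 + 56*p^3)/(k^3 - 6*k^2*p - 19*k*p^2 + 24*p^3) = (-k^2 + 6*k*p + 7*p^2)/(-k^2 - 2*k*p + 3*p^2)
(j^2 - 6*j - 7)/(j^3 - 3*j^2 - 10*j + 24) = (j^2 - 6*j - 7)/(j^3 - 3*j^2 - 10*j + 24)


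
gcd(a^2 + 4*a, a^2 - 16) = a + 4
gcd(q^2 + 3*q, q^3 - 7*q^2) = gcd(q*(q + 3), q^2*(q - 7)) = q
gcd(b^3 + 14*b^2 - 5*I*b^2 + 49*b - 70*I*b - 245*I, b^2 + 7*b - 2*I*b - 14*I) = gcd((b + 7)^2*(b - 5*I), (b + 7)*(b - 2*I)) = b + 7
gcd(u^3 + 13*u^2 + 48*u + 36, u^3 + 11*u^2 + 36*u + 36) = u + 6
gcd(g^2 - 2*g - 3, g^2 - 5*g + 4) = 1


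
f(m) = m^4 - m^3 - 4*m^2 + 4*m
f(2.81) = 19.82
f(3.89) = 125.15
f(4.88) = 375.17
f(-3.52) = 133.49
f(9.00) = 5544.00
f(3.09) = 35.83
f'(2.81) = 46.58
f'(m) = 4*m^3 - 3*m^2 - 8*m + 4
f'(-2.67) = -72.16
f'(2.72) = 40.54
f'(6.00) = 712.00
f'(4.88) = 358.37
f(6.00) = 960.00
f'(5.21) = 446.57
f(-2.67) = 30.66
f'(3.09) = 68.65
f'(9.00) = 2605.00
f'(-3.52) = -179.47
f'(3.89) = 162.94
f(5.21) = 507.65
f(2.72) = 15.90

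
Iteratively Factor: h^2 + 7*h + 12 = (h + 4)*(h + 3)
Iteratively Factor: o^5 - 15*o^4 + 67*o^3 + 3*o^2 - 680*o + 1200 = (o - 4)*(o^4 - 11*o^3 + 23*o^2 + 95*o - 300) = (o - 5)*(o - 4)*(o^3 - 6*o^2 - 7*o + 60) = (o - 5)*(o - 4)^2*(o^2 - 2*o - 15) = (o - 5)*(o - 4)^2*(o + 3)*(o - 5)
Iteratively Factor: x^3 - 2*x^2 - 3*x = (x - 3)*(x^2 + x) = x*(x - 3)*(x + 1)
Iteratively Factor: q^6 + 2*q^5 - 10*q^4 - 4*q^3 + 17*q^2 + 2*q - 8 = (q - 2)*(q^5 + 4*q^4 - 2*q^3 - 8*q^2 + q + 4) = (q - 2)*(q + 1)*(q^4 + 3*q^3 - 5*q^2 - 3*q + 4) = (q - 2)*(q - 1)*(q + 1)*(q^3 + 4*q^2 - q - 4) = (q - 2)*(q - 1)*(q + 1)^2*(q^2 + 3*q - 4) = (q - 2)*(q - 1)*(q + 1)^2*(q + 4)*(q - 1)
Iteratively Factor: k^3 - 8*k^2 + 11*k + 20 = (k - 4)*(k^2 - 4*k - 5) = (k - 4)*(k + 1)*(k - 5)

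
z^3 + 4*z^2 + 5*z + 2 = (z + 1)^2*(z + 2)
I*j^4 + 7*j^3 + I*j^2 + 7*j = j*(j - 7*I)*(j + I)*(I*j + 1)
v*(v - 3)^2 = v^3 - 6*v^2 + 9*v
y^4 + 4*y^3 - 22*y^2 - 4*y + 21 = (y - 3)*(y - 1)*(y + 1)*(y + 7)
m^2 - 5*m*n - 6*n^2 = (m - 6*n)*(m + n)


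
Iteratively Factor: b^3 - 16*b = (b)*(b^2 - 16) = b*(b + 4)*(b - 4)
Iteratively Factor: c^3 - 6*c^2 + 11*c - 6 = (c - 3)*(c^2 - 3*c + 2) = (c - 3)*(c - 2)*(c - 1)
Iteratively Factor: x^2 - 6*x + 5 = (x - 5)*(x - 1)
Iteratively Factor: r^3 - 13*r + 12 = (r - 1)*(r^2 + r - 12) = (r - 1)*(r + 4)*(r - 3)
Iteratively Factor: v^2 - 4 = (v + 2)*(v - 2)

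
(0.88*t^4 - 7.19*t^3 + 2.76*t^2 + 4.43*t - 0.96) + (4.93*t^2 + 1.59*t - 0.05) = 0.88*t^4 - 7.19*t^3 + 7.69*t^2 + 6.02*t - 1.01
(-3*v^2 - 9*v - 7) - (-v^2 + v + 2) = -2*v^2 - 10*v - 9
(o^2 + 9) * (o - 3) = o^3 - 3*o^2 + 9*o - 27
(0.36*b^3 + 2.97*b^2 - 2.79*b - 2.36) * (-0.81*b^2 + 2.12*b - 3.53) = -0.2916*b^5 - 1.6425*b^4 + 7.2855*b^3 - 14.4873*b^2 + 4.8455*b + 8.3308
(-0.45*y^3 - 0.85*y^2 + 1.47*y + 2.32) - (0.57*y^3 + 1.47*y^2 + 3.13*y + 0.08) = -1.02*y^3 - 2.32*y^2 - 1.66*y + 2.24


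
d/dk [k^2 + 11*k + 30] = 2*k + 11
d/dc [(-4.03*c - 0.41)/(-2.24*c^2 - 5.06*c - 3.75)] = (-9.0272*c^2 - 1.8368*c + 13.0379)/(5.0176*c^4 + 22.6688*c^3 + 42.4036*c^2 + 37.95*c + 14.0625)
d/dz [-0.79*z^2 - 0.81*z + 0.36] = -1.58*z - 0.81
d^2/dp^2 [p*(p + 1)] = 2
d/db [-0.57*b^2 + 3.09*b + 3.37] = 3.09 - 1.14*b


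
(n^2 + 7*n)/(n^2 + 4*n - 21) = n/(n - 3)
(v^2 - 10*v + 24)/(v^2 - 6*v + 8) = (v - 6)/(v - 2)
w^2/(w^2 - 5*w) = w/(w - 5)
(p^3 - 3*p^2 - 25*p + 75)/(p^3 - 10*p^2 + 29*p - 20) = (p^2 + 2*p - 15)/(p^2 - 5*p + 4)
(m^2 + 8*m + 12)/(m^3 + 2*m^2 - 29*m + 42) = (m^2 + 8*m + 12)/(m^3 + 2*m^2 - 29*m + 42)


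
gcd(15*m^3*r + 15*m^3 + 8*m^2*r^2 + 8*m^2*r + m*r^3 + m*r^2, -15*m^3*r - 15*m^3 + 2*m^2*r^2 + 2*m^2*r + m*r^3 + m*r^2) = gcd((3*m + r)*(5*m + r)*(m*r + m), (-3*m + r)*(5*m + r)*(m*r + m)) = 5*m^2*r + 5*m^2 + m*r^2 + m*r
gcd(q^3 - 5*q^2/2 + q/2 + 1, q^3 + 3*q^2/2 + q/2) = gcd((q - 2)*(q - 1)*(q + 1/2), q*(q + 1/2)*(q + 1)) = q + 1/2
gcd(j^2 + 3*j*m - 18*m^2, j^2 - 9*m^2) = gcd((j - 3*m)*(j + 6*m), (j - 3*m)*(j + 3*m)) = j - 3*m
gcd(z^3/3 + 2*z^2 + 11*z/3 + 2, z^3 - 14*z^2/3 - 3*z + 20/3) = 1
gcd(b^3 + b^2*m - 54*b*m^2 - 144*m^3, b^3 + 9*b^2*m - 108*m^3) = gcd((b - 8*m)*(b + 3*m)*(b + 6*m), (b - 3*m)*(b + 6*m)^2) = b + 6*m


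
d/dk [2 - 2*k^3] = -6*k^2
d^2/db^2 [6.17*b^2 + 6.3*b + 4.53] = 12.3400000000000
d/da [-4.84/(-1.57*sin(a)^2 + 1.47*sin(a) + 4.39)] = (7.1148 - 15.1976*sin(a))*cos(a)/(-1.57*sin(a)^2 + 1.47*sin(a) + 4.39)^2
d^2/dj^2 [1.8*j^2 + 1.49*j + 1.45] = 3.60000000000000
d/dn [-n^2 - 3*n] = -2*n - 3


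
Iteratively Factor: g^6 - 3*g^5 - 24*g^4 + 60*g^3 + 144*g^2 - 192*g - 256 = (g - 4)*(g^5 + g^4 - 20*g^3 - 20*g^2 + 64*g + 64) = (g - 4)*(g + 1)*(g^4 - 20*g^2 + 64) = (g - 4)*(g + 1)*(g + 4)*(g^3 - 4*g^2 - 4*g + 16) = (g - 4)*(g - 2)*(g + 1)*(g + 4)*(g^2 - 2*g - 8) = (g - 4)*(g - 2)*(g + 1)*(g + 2)*(g + 4)*(g - 4)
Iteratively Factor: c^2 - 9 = (c - 3)*(c + 3)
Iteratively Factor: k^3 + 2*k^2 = (k)*(k^2 + 2*k) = k*(k + 2)*(k)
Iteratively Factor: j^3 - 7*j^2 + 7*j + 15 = (j + 1)*(j^2 - 8*j + 15) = (j - 3)*(j + 1)*(j - 5)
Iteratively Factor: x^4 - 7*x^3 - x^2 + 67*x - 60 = (x - 5)*(x^3 - 2*x^2 - 11*x + 12) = (x - 5)*(x + 3)*(x^2 - 5*x + 4) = (x - 5)*(x - 4)*(x + 3)*(x - 1)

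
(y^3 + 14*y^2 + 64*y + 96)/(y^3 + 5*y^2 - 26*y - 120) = (y + 4)/(y - 5)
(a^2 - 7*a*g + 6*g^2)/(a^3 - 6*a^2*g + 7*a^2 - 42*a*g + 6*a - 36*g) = (a - g)/(a^2 + 7*a + 6)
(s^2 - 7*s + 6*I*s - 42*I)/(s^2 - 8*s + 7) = (s + 6*I)/(s - 1)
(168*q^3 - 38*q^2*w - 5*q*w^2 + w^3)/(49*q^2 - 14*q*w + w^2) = (24*q^2 - 2*q*w - w^2)/(7*q - w)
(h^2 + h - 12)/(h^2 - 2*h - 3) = (h + 4)/(h + 1)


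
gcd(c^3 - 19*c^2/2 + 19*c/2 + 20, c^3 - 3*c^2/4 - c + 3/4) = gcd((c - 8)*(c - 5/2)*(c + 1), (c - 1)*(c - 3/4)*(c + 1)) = c + 1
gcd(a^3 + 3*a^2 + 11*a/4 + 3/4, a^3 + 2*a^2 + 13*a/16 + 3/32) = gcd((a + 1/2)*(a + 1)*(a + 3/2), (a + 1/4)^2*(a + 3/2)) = a + 3/2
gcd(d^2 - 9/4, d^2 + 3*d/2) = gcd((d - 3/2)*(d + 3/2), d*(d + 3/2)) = d + 3/2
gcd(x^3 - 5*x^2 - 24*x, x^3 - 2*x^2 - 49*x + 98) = 1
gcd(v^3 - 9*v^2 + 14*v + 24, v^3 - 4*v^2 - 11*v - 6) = v^2 - 5*v - 6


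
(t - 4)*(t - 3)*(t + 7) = t^3 - 37*t + 84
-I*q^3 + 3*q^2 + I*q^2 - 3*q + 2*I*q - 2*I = (q - 1)*(q + 2*I)*(-I*q + 1)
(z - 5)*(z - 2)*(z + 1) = z^3 - 6*z^2 + 3*z + 10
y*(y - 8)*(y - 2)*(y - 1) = y^4 - 11*y^3 + 26*y^2 - 16*y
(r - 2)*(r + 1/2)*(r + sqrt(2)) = r^3 - 3*r^2/2 + sqrt(2)*r^2 - 3*sqrt(2)*r/2 - r - sqrt(2)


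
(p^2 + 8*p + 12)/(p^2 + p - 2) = (p + 6)/(p - 1)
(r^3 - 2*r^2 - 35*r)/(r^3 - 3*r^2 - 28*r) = (r + 5)/(r + 4)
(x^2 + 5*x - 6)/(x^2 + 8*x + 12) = (x - 1)/(x + 2)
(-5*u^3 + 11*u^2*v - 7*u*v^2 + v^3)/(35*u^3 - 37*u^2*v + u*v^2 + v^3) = (-u + v)/(7*u + v)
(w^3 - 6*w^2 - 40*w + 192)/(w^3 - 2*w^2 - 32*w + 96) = (w - 8)/(w - 4)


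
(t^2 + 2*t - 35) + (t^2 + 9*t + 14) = 2*t^2 + 11*t - 21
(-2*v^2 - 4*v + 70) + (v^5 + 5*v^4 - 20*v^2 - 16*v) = v^5 + 5*v^4 - 22*v^2 - 20*v + 70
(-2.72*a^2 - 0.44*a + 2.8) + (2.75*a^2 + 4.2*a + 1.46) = 0.0299999999999998*a^2 + 3.76*a + 4.26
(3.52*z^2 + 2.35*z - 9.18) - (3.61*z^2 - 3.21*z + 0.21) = -0.0899999999999999*z^2 + 5.56*z - 9.39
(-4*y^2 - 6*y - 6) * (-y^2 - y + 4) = 4*y^4 + 10*y^3 - 4*y^2 - 18*y - 24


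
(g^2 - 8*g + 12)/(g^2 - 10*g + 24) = (g - 2)/(g - 4)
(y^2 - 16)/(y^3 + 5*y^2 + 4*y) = (y - 4)/(y*(y + 1))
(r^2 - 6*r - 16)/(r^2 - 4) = (r - 8)/(r - 2)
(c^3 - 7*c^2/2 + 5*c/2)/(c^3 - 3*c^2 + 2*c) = (c - 5/2)/(c - 2)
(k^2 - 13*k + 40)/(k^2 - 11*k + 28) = (k^2 - 13*k + 40)/(k^2 - 11*k + 28)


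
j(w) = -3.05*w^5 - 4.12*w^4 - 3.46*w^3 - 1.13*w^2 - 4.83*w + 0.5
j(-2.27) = 120.55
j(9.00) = -209787.61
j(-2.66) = 270.38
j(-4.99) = 7308.23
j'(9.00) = -112935.12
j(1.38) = -47.62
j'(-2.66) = -525.57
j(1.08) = -20.48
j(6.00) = -29872.84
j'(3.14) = -2106.95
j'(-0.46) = -5.07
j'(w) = -15.25*w^4 - 16.48*w^3 - 10.38*w^2 - 2.26*w - 4.83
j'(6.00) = -23715.75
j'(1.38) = -126.33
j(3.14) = -1464.44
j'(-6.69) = -26067.27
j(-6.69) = 33637.85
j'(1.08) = -60.89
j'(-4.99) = -7659.58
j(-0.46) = 2.70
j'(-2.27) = -265.34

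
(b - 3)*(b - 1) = b^2 - 4*b + 3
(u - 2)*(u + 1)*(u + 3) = u^3 + 2*u^2 - 5*u - 6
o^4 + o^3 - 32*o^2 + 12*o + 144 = (o - 4)*(o - 3)*(o + 2)*(o + 6)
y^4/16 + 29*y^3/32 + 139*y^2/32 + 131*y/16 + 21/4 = (y/4 + 1/2)*(y/4 + 1)*(y + 3/2)*(y + 7)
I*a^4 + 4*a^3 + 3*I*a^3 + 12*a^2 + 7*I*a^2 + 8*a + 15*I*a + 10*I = (a + 2)*(a - 5*I)*(a + I)*(I*a + I)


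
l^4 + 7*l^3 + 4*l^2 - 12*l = l*(l - 1)*(l + 2)*(l + 6)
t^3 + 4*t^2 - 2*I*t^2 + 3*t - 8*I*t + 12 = (t + 4)*(t - 3*I)*(t + I)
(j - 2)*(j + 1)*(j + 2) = j^3 + j^2 - 4*j - 4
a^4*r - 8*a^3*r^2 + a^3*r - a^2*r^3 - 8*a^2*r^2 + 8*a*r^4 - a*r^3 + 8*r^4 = (a - 8*r)*(a - r)*(a + r)*(a*r + r)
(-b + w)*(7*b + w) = -7*b^2 + 6*b*w + w^2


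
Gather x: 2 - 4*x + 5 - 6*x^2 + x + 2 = -6*x^2 - 3*x + 9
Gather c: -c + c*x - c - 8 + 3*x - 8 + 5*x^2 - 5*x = c*(x - 2) + 5*x^2 - 2*x - 16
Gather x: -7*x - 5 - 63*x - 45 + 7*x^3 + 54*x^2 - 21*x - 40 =7*x^3 + 54*x^2 - 91*x - 90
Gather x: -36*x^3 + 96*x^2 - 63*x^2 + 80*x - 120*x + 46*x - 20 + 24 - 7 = -36*x^3 + 33*x^2 + 6*x - 3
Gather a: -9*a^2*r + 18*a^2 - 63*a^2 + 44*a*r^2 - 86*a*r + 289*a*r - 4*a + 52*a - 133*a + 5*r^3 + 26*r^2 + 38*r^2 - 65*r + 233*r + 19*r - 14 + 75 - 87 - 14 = a^2*(-9*r - 45) + a*(44*r^2 + 203*r - 85) + 5*r^3 + 64*r^2 + 187*r - 40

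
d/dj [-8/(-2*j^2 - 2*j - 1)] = 16*(-2*j - 1)/(2*j^2 + 2*j + 1)^2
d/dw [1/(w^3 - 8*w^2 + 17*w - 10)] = (-3*w^2 + 16*w - 17)/(w^3 - 8*w^2 + 17*w - 10)^2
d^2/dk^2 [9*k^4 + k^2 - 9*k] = 108*k^2 + 2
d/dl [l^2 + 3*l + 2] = 2*l + 3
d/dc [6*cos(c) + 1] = -6*sin(c)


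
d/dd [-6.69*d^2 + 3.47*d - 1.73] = 3.47 - 13.38*d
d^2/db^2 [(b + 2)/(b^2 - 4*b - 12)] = 2/(b^3 - 18*b^2 + 108*b - 216)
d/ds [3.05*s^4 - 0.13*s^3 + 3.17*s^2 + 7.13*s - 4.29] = 12.2*s^3 - 0.39*s^2 + 6.34*s + 7.13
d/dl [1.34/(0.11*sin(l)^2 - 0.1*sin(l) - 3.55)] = (0.134 - 0.2948*sin(l))*cos(l)/(-0.11*sin(l)^2 + 0.1*sin(l) + 3.55)^2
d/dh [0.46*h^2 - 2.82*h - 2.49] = 0.92*h - 2.82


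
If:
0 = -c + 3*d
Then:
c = 3*d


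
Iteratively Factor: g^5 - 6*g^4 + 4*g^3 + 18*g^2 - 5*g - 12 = (g - 1)*(g^4 - 5*g^3 - g^2 + 17*g + 12) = (g - 1)*(g + 1)*(g^3 - 6*g^2 + 5*g + 12) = (g - 1)*(g + 1)^2*(g^2 - 7*g + 12) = (g - 3)*(g - 1)*(g + 1)^2*(g - 4)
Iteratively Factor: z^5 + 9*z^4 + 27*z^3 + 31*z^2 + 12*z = (z + 3)*(z^4 + 6*z^3 + 9*z^2 + 4*z) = (z + 3)*(z + 4)*(z^3 + 2*z^2 + z) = z*(z + 3)*(z + 4)*(z^2 + 2*z + 1) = z*(z + 1)*(z + 3)*(z + 4)*(z + 1)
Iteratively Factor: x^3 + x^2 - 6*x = (x - 2)*(x^2 + 3*x) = (x - 2)*(x + 3)*(x)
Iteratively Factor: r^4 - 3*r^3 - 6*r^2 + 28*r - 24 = (r - 2)*(r^3 - r^2 - 8*r + 12) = (r - 2)^2*(r^2 + r - 6) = (r - 2)^2*(r + 3)*(r - 2)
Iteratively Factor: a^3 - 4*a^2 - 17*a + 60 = (a - 3)*(a^2 - a - 20) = (a - 3)*(a + 4)*(a - 5)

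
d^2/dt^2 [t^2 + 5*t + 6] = 2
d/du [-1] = 0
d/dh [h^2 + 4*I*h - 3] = 2*h + 4*I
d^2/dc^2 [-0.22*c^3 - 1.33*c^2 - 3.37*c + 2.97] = -1.32*c - 2.66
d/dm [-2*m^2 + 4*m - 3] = 4 - 4*m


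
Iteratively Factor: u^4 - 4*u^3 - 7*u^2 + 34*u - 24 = (u - 2)*(u^3 - 2*u^2 - 11*u + 12) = (u - 4)*(u - 2)*(u^2 + 2*u - 3) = (u - 4)*(u - 2)*(u + 3)*(u - 1)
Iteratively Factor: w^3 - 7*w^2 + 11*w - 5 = (w - 5)*(w^2 - 2*w + 1) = (w - 5)*(w - 1)*(w - 1)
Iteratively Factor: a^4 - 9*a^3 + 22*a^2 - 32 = (a + 1)*(a^3 - 10*a^2 + 32*a - 32) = (a - 4)*(a + 1)*(a^2 - 6*a + 8) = (a - 4)*(a - 2)*(a + 1)*(a - 4)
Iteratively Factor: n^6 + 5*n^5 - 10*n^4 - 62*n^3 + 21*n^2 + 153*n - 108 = (n - 1)*(n^5 + 6*n^4 - 4*n^3 - 66*n^2 - 45*n + 108) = (n - 1)^2*(n^4 + 7*n^3 + 3*n^2 - 63*n - 108) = (n - 3)*(n - 1)^2*(n^3 + 10*n^2 + 33*n + 36) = (n - 3)*(n - 1)^2*(n + 4)*(n^2 + 6*n + 9) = (n - 3)*(n - 1)^2*(n + 3)*(n + 4)*(n + 3)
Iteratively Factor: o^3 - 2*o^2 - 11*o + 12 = (o - 1)*(o^2 - o - 12) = (o - 1)*(o + 3)*(o - 4)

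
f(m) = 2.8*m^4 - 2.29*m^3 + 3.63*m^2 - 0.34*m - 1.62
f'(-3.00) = -386.35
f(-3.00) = 320.70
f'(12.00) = 18451.10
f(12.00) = 54620.70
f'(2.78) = 207.38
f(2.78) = 143.53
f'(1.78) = 53.98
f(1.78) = 24.47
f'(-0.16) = -1.72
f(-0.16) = -1.46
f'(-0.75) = -14.37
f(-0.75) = 2.53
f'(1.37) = 25.51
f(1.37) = 8.70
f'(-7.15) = -4497.35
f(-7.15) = 8341.27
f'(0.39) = 2.11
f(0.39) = -1.27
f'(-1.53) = -67.64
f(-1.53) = 30.94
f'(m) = 11.2*m^3 - 6.87*m^2 + 7.26*m - 0.34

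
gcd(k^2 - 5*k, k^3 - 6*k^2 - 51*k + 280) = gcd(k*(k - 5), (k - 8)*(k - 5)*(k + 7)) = k - 5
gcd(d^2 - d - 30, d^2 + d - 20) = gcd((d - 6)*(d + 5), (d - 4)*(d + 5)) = d + 5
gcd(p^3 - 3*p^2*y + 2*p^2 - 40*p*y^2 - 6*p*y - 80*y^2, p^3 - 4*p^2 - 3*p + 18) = p + 2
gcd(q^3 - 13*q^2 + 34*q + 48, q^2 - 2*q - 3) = q + 1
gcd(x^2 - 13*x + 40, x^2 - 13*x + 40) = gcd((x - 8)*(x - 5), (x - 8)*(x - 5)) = x^2 - 13*x + 40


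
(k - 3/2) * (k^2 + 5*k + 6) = k^3 + 7*k^2/2 - 3*k/2 - 9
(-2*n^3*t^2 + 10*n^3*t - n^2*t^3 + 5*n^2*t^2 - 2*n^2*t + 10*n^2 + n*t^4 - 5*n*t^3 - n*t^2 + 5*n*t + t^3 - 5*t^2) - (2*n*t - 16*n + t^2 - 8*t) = -2*n^3*t^2 + 10*n^3*t - n^2*t^3 + 5*n^2*t^2 - 2*n^2*t + 10*n^2 + n*t^4 - 5*n*t^3 - n*t^2 + 3*n*t + 16*n + t^3 - 6*t^2 + 8*t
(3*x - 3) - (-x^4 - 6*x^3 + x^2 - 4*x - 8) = x^4 + 6*x^3 - x^2 + 7*x + 5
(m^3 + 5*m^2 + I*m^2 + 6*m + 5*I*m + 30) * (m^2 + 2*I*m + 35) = m^5 + 5*m^4 + 3*I*m^4 + 39*m^3 + 15*I*m^3 + 195*m^2 + 47*I*m^2 + 210*m + 235*I*m + 1050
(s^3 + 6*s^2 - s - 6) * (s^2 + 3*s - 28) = s^5 + 9*s^4 - 11*s^3 - 177*s^2 + 10*s + 168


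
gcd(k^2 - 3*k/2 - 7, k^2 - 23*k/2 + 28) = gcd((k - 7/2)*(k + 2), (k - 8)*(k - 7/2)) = k - 7/2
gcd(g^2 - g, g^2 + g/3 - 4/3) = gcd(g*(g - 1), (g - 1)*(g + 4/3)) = g - 1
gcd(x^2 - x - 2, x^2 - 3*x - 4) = x + 1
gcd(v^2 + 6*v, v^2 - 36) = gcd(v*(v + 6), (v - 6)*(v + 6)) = v + 6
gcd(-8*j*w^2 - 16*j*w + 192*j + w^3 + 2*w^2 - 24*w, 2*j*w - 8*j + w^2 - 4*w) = w - 4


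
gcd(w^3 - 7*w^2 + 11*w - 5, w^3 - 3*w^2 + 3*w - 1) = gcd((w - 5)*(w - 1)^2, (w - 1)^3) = w^2 - 2*w + 1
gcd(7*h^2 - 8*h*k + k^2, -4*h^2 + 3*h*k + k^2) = h - k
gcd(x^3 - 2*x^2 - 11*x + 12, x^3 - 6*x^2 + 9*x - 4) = x^2 - 5*x + 4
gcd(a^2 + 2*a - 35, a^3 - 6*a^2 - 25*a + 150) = a - 5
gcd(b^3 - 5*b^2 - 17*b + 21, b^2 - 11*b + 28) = b - 7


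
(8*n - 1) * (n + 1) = 8*n^2 + 7*n - 1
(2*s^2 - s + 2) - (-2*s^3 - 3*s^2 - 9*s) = 2*s^3 + 5*s^2 + 8*s + 2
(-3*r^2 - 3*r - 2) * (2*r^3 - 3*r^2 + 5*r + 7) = -6*r^5 + 3*r^4 - 10*r^3 - 30*r^2 - 31*r - 14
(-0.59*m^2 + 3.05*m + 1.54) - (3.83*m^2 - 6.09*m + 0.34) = -4.42*m^2 + 9.14*m + 1.2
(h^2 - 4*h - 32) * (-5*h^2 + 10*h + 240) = -5*h^4 + 30*h^3 + 360*h^2 - 1280*h - 7680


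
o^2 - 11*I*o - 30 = (o - 6*I)*(o - 5*I)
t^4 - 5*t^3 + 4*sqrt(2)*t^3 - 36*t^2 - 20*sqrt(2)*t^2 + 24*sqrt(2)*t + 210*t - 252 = (t - 3)*(t - 2)*(t - 3*sqrt(2))*(t + 7*sqrt(2))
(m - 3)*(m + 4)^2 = m^3 + 5*m^2 - 8*m - 48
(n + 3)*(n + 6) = n^2 + 9*n + 18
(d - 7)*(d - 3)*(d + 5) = d^3 - 5*d^2 - 29*d + 105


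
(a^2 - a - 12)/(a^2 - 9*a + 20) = (a + 3)/(a - 5)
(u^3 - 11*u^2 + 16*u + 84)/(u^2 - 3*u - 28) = (u^2 - 4*u - 12)/(u + 4)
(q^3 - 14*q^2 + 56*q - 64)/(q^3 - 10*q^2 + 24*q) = (q^2 - 10*q + 16)/(q*(q - 6))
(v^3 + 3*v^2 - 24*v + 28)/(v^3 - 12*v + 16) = (v + 7)/(v + 4)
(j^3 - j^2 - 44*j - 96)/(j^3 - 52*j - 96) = (j^2 + 7*j + 12)/(j^2 + 8*j + 12)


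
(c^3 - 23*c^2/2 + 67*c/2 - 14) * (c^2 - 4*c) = c^5 - 31*c^4/2 + 159*c^3/2 - 148*c^2 + 56*c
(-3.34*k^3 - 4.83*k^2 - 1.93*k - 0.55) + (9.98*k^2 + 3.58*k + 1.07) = -3.34*k^3 + 5.15*k^2 + 1.65*k + 0.52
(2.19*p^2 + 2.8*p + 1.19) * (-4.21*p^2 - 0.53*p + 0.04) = -9.2199*p^4 - 12.9487*p^3 - 6.4063*p^2 - 0.5187*p + 0.0476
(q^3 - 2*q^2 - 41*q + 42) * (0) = 0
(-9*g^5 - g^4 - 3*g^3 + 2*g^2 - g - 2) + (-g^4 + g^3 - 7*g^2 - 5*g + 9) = -9*g^5 - 2*g^4 - 2*g^3 - 5*g^2 - 6*g + 7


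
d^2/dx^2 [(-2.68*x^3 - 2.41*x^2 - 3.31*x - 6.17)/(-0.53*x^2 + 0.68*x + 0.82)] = (-8.88178419700125e-16*x^5 + 4.44089209850063e-16*x^4 + 8.404606*x^3 + 25.649442*x^2 + 6.10134*x + 10.618636)/(0.148877*x^6 - 0.573036*x^5 + 0.0442020000000001*x^4 + 1.458736*x^3 - 0.0683880000000003*x^2 - 1.371696*x - 0.551368)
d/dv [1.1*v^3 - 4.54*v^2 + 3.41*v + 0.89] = 3.3*v^2 - 9.08*v + 3.41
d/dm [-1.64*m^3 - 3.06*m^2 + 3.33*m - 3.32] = -4.92*m^2 - 6.12*m + 3.33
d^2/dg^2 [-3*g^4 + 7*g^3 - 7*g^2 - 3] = -36*g^2 + 42*g - 14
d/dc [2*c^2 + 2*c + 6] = 4*c + 2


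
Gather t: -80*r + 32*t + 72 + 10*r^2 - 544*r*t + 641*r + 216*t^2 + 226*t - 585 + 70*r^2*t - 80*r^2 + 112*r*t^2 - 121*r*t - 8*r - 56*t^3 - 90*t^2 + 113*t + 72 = -70*r^2 + 553*r - 56*t^3 + t^2*(112*r + 126) + t*(70*r^2 - 665*r + 371) - 441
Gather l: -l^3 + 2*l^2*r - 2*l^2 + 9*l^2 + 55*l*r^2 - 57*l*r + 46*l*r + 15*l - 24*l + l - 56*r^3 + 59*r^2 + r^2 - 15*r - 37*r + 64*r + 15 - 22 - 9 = -l^3 + l^2*(2*r + 7) + l*(55*r^2 - 11*r - 8) - 56*r^3 + 60*r^2 + 12*r - 16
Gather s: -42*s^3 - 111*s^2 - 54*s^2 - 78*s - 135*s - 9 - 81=-42*s^3 - 165*s^2 - 213*s - 90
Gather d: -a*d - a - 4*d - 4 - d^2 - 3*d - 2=-a - d^2 + d*(-a - 7) - 6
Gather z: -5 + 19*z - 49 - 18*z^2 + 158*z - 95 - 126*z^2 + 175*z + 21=-144*z^2 + 352*z - 128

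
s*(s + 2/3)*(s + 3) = s^3 + 11*s^2/3 + 2*s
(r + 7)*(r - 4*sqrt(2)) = r^2 - 4*sqrt(2)*r + 7*r - 28*sqrt(2)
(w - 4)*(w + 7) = w^2 + 3*w - 28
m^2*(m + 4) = m^3 + 4*m^2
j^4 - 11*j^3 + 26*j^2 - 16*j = j*(j - 8)*(j - 2)*(j - 1)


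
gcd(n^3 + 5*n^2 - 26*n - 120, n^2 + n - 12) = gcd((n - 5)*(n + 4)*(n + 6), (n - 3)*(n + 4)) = n + 4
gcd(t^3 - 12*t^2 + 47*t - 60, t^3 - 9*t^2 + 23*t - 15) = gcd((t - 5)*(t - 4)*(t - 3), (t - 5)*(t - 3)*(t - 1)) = t^2 - 8*t + 15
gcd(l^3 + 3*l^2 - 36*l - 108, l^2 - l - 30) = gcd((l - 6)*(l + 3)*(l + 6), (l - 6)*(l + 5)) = l - 6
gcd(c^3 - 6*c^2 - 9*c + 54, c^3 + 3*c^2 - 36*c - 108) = c^2 - 3*c - 18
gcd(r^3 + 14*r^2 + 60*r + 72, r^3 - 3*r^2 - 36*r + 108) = r + 6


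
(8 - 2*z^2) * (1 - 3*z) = 6*z^3 - 2*z^2 - 24*z + 8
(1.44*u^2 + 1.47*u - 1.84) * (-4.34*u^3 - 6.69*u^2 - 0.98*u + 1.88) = -6.2496*u^5 - 16.0134*u^4 - 3.2599*u^3 + 13.5762*u^2 + 4.5668*u - 3.4592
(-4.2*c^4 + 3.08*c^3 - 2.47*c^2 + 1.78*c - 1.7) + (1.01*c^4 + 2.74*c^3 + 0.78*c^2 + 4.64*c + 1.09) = -3.19*c^4 + 5.82*c^3 - 1.69*c^2 + 6.42*c - 0.61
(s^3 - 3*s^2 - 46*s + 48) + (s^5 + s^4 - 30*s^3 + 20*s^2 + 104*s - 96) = s^5 + s^4 - 29*s^3 + 17*s^2 + 58*s - 48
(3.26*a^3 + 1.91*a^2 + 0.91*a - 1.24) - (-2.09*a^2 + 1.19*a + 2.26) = 3.26*a^3 + 4.0*a^2 - 0.28*a - 3.5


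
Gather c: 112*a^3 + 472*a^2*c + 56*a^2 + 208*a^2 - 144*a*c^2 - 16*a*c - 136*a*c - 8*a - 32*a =112*a^3 + 264*a^2 - 144*a*c^2 - 40*a + c*(472*a^2 - 152*a)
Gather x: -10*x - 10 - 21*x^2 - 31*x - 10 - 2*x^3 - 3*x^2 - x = -2*x^3 - 24*x^2 - 42*x - 20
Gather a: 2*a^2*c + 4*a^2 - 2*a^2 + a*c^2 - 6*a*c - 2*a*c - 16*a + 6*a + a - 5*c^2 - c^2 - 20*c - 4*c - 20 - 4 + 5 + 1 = a^2*(2*c + 2) + a*(c^2 - 8*c - 9) - 6*c^2 - 24*c - 18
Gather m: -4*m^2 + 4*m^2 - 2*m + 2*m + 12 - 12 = 0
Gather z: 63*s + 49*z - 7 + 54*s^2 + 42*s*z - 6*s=54*s^2 + 57*s + z*(42*s + 49) - 7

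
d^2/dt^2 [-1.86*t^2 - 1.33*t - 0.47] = -3.72000000000000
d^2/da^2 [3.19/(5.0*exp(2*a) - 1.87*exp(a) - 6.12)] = ((5.9653 - 63.8*exp(a))*(-5.0*exp(2*a) + 1.87*exp(a) + 6.12) - 3.19*(10.0*exp(a) - 1.87)*(20.0*exp(a) - 3.74)*exp(a))*exp(a)/(-5.0*exp(2*a) + 1.87*exp(a) + 6.12)^3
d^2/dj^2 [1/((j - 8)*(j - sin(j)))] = ((1 - cos(j))*(j - sin(j))*(2*j - 16) - (j - 8)^2*(j - sin(j))*sin(j) + 2*(j - 8)^2*(cos(j) - 1)^2 + 2*(j - sin(j))^2)/((j - 8)^3*(j - sin(j))^3)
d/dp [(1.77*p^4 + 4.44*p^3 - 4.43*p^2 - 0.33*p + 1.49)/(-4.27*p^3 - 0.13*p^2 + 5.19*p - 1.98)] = (-7.5579*p^6 - 0.4602*p^5 + 8.0656*p^4 + 29.2506*p^3 - 30.3213*p^2 + 17.9302*p - 7.0797)/(18.2329*p^6 + 1.1102*p^5 - 44.3057*p^4 + 15.5598*p^3 + 27.4509*p^2 - 20.5524*p + 3.9204)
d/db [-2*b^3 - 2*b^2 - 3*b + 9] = -6*b^2 - 4*b - 3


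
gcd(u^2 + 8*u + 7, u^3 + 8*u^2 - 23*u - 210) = u + 7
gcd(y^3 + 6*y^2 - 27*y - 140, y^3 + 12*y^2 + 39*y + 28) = y^2 + 11*y + 28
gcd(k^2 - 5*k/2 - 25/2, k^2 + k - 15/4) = k + 5/2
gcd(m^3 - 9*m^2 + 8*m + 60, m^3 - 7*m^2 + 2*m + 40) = m^2 - 3*m - 10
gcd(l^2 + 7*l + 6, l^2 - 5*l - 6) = l + 1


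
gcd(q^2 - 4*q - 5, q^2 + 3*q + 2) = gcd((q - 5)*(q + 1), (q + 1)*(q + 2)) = q + 1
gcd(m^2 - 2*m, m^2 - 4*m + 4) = m - 2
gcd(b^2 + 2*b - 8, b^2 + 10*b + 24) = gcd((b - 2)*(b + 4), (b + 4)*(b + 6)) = b + 4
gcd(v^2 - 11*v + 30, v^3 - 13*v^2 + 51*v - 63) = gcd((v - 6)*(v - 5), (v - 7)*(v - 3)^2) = 1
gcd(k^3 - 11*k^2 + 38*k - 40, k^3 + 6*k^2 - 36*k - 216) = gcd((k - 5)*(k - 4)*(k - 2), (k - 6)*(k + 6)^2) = 1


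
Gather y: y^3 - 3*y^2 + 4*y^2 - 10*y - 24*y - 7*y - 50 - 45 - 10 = y^3 + y^2 - 41*y - 105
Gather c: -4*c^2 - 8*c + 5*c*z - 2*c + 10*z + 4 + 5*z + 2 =-4*c^2 + c*(5*z - 10) + 15*z + 6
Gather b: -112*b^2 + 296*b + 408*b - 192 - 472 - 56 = -112*b^2 + 704*b - 720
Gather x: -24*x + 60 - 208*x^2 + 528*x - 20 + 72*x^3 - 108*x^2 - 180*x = 72*x^3 - 316*x^2 + 324*x + 40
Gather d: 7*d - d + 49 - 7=6*d + 42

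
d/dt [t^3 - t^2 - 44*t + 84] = 3*t^2 - 2*t - 44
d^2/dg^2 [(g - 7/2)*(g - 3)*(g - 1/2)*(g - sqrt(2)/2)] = 12*g^2 - 42*g - 3*sqrt(2)*g + 7*sqrt(2) + 55/2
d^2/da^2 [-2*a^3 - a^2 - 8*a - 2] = -12*a - 2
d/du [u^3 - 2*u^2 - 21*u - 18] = 3*u^2 - 4*u - 21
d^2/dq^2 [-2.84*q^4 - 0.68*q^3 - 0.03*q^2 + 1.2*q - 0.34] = -34.08*q^2 - 4.08*q - 0.06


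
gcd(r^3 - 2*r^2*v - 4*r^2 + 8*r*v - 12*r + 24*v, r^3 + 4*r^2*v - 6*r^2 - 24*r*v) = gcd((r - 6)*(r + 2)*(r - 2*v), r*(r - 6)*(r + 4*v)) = r - 6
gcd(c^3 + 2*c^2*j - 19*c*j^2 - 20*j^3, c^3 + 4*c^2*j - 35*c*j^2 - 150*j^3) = c + 5*j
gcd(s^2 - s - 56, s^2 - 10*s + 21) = 1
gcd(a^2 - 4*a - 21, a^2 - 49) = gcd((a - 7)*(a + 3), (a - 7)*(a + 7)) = a - 7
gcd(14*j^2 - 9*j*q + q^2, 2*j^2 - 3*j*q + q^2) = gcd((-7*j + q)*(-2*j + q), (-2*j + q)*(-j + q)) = -2*j + q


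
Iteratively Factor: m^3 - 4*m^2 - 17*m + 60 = (m + 4)*(m^2 - 8*m + 15) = (m - 3)*(m + 4)*(m - 5)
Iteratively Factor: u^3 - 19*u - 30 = (u - 5)*(u^2 + 5*u + 6) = (u - 5)*(u + 2)*(u + 3)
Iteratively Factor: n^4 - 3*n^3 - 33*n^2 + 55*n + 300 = (n + 3)*(n^3 - 6*n^2 - 15*n + 100) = (n + 3)*(n + 4)*(n^2 - 10*n + 25) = (n - 5)*(n + 3)*(n + 4)*(n - 5)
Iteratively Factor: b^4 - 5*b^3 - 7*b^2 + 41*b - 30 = (b - 1)*(b^3 - 4*b^2 - 11*b + 30) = (b - 2)*(b - 1)*(b^2 - 2*b - 15) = (b - 2)*(b - 1)*(b + 3)*(b - 5)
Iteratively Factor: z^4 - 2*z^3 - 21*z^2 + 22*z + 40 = (z + 4)*(z^3 - 6*z^2 + 3*z + 10) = (z - 5)*(z + 4)*(z^2 - z - 2) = (z - 5)*(z + 1)*(z + 4)*(z - 2)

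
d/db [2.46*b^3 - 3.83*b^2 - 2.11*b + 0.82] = 7.38*b^2 - 7.66*b - 2.11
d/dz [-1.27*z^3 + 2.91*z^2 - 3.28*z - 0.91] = -3.81*z^2 + 5.82*z - 3.28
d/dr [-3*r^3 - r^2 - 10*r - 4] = -9*r^2 - 2*r - 10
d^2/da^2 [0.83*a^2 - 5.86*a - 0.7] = 1.66000000000000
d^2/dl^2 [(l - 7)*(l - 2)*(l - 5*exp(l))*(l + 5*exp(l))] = -100*l^2*exp(2*l) + 12*l^2 + 700*l*exp(2*l) - 54*l - 550*exp(2*l) + 28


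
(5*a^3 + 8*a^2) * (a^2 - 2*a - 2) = 5*a^5 - 2*a^4 - 26*a^3 - 16*a^2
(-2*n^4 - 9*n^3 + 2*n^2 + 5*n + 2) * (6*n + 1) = -12*n^5 - 56*n^4 + 3*n^3 + 32*n^2 + 17*n + 2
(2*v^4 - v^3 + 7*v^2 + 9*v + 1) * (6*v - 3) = 12*v^5 - 12*v^4 + 45*v^3 + 33*v^2 - 21*v - 3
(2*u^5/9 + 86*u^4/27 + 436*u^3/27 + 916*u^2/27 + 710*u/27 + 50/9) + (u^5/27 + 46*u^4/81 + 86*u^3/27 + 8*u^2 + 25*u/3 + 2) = 7*u^5/27 + 304*u^4/81 + 58*u^3/3 + 1132*u^2/27 + 935*u/27 + 68/9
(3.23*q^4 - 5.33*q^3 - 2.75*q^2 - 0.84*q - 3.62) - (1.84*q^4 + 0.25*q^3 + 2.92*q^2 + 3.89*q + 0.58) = 1.39*q^4 - 5.58*q^3 - 5.67*q^2 - 4.73*q - 4.2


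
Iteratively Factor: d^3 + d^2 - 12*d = (d)*(d^2 + d - 12) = d*(d + 4)*(d - 3)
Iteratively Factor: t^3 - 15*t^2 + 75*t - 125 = (t - 5)*(t^2 - 10*t + 25) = (t - 5)^2*(t - 5)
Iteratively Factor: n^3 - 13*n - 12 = (n + 3)*(n^2 - 3*n - 4) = (n + 1)*(n + 3)*(n - 4)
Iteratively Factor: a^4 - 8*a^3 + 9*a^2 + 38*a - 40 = (a - 5)*(a^3 - 3*a^2 - 6*a + 8) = (a - 5)*(a - 1)*(a^2 - 2*a - 8) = (a - 5)*(a - 4)*(a - 1)*(a + 2)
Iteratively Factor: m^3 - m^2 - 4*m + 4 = (m - 1)*(m^2 - 4) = (m - 1)*(m + 2)*(m - 2)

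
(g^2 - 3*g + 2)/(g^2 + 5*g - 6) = (g - 2)/(g + 6)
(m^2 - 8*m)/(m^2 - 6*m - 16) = m/(m + 2)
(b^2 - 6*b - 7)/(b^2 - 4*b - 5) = (b - 7)/(b - 5)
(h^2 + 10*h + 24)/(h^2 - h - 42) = (h + 4)/(h - 7)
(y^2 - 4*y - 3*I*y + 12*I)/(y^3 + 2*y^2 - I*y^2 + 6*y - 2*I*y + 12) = (y - 4)/(y^2 + 2*y*(1 + I) + 4*I)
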